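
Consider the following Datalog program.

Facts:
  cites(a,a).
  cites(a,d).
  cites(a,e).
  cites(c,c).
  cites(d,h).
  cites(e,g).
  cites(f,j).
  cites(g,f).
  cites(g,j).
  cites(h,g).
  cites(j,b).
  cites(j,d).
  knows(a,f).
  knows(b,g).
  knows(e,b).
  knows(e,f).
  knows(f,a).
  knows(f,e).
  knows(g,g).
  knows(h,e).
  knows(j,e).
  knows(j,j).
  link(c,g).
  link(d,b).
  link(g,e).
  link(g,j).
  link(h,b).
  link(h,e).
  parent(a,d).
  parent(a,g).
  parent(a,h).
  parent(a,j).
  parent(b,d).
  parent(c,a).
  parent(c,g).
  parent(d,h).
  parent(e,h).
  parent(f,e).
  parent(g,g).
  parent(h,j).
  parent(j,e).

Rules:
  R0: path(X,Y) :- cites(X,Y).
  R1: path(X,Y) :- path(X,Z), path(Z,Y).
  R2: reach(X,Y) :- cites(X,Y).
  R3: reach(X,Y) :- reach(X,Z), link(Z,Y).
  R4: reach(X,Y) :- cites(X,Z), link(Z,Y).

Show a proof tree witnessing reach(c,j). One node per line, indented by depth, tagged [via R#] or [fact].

reach(c,j)  [via R3]
  reach(c,g)  [via R4]
    cites(c,c)  [fact]
    link(c,g)  [fact]
  link(g,j)  [fact]

round 1: derive reach(a,a) via R2 from cites(a,a)
round 1: derive reach(a,d) via R2 from cites(a,d)
round 1: derive reach(a,e) via R2 from cites(a,e)
round 1: derive reach(c,c) via R2 from cites(c,c)
round 1: derive reach(d,h) via R2 from cites(d,h)
round 1: derive reach(e,g) via R2 from cites(e,g)
round 1: derive reach(f,j) via R2 from cites(f,j)
round 1: derive reach(g,f) via R2 from cites(g,f)
round 1: derive reach(g,j) via R2 from cites(g,j)
round 1: derive reach(h,g) via R2 from cites(h,g)
round 1: derive reach(j,b) via R2 from cites(j,b)
round 1: derive reach(j,d) via R2 from cites(j,d)
round 1: derive reach(a,b) via R4 from cites(a,d), link(d,b)
round 1: derive reach(c,g) via R4 from cites(c,c), link(c,g)
round 1: derive reach(d,b) via R4 from cites(d,h), link(h,b)
round 1: derive reach(d,e) via R4 from cites(d,h), link(h,e)
round 1: derive reach(e,e) via R4 from cites(e,g), link(g,e)
round 1: derive reach(e,j) via R4 from cites(e,g), link(g,j)
round 1: derive reach(h,e) via R4 from cites(h,g), link(g,e)
round 1: derive reach(h,j) via R4 from cites(h,g), link(g,j)
round 2: derive reach(c,e) via R3 from reach(c,g), link(g,e)
round 2: derive reach(c,j) via R3 from reach(c,g), link(g,j)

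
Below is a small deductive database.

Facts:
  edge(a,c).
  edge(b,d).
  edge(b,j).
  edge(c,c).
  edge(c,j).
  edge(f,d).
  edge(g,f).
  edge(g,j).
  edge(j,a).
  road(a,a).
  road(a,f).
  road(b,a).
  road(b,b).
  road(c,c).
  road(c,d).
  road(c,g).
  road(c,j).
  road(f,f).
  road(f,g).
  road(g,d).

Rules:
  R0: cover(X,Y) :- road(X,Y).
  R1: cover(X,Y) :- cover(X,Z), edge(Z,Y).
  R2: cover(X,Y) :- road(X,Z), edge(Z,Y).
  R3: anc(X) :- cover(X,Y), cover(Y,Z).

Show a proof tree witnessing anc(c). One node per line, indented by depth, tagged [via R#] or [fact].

anc(c)  [via R3]
  cover(c,a)  [via R2]
    road(c,j)  [fact]
    edge(j,a)  [fact]
  cover(a,a)  [via R0]
    road(a,a)  [fact]

round 1: derive cover(a,a) via R0 from road(a,a)
round 1: derive cover(a,f) via R0 from road(a,f)
round 1: derive cover(b,a) via R0 from road(b,a)
round 1: derive cover(b,b) via R0 from road(b,b)
round 1: derive cover(c,c) via R0 from road(c,c)
round 1: derive cover(c,d) via R0 from road(c,d)
round 1: derive cover(c,g) via R0 from road(c,g)
round 1: derive cover(c,j) via R0 from road(c,j)
round 1: derive cover(f,f) via R0 from road(f,f)
round 1: derive cover(f,g) via R0 from road(f,g)
round 1: derive cover(g,d) via R0 from road(g,d)
round 1: derive cover(a,c) via R2 from road(a,a), edge(a,c)
round 1: derive cover(a,d) via R2 from road(a,f), edge(f,d)
round 1: derive cover(b,c) via R2 from road(b,a), edge(a,c)
round 1: derive cover(b,d) via R2 from road(b,b), edge(b,d)
round 1: derive cover(b,j) via R2 from road(b,b), edge(b,j)
round 1: derive cover(c,a) via R2 from road(c,j), edge(j,a)
round 1: derive cover(c,f) via R2 from road(c,g), edge(g,f)
round 1: derive cover(f,d) via R2 from road(f,f), edge(f,d)
round 1: derive cover(f,j) via R2 from road(f,g), edge(g,j)
round 2: derive cover(a,j) via R1 from cover(a,c), edge(c,j)
round 2: derive cover(f,a) via R1 from cover(f,j), edge(j,a)
round 2: derive anc(a) via R3 from cover(a,a), cover(a,a)
round 2: derive anc(b) via R3 from cover(b,a), cover(a,a)
round 2: derive anc(c) via R3 from cover(c,a), cover(a,a)
round 2: derive anc(f) via R3 from cover(f,f), cover(f,d)
round 3: derive cover(f,c) via R1 from cover(f,a), edge(a,c)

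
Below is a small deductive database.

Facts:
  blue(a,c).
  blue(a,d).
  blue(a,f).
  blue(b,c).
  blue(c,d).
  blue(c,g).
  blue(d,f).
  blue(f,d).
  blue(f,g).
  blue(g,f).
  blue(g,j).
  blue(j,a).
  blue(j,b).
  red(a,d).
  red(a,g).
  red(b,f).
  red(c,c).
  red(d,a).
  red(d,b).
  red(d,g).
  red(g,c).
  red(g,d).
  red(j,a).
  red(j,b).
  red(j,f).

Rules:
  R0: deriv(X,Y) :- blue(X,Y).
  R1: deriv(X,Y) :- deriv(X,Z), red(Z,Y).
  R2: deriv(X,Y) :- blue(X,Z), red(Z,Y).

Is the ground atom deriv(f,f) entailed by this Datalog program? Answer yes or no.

yes

round 1: derive deriv(a,c) via R0 from blue(a,c)
round 1: derive deriv(a,d) via R0 from blue(a,d)
round 1: derive deriv(a,f) via R0 from blue(a,f)
round 1: derive deriv(b,c) via R0 from blue(b,c)
round 1: derive deriv(c,d) via R0 from blue(c,d)
round 1: derive deriv(c,g) via R0 from blue(c,g)
round 1: derive deriv(d,f) via R0 from blue(d,f)
round 1: derive deriv(f,d) via R0 from blue(f,d)
round 1: derive deriv(f,g) via R0 from blue(f,g)
round 1: derive deriv(g,f) via R0 from blue(g,f)
round 1: derive deriv(g,j) via R0 from blue(g,j)
round 1: derive deriv(j,a) via R0 from blue(j,a)
round 1: derive deriv(j,b) via R0 from blue(j,b)
round 1: derive deriv(a,a) via R2 from blue(a,d), red(d,a)
round 1: derive deriv(a,b) via R2 from blue(a,d), red(d,b)
round 1: derive deriv(a,g) via R2 from blue(a,d), red(d,g)
round 1: derive deriv(c,a) via R2 from blue(c,d), red(d,a)
round 1: derive deriv(c,b) via R2 from blue(c,d), red(d,b)
round 1: derive deriv(c,c) via R2 from blue(c,g), red(g,c)
round 1: derive deriv(f,a) via R2 from blue(f,d), red(d,a)
round 1: derive deriv(f,b) via R2 from blue(f,d), red(d,b)
round 1: derive deriv(f,c) via R2 from blue(f,g), red(g,c)
round 1: derive deriv(g,a) via R2 from blue(g,j), red(j,a)
round 1: derive deriv(g,b) via R2 from blue(g,j), red(j,b)
round 1: derive deriv(j,d) via R2 from blue(j,a), red(a,d)
round 1: derive deriv(j,f) via R2 from blue(j,b), red(b,f)
round 1: derive deriv(j,g) via R2 from blue(j,a), red(a,g)
round 2: derive deriv(c,f) via R1 from deriv(c,b), red(b,f)
round 2: derive deriv(f,f) via R1 from deriv(f,b), red(b,f)
round 2: derive deriv(g,d) via R1 from deriv(g,a), red(a,d)
round 2: derive deriv(g,g) via R1 from deriv(g,a), red(a,g)
round 2: derive deriv(j,c) via R1 from deriv(j,g), red(g,c)
round 3: derive deriv(g,c) via R1 from deriv(g,g), red(g,c)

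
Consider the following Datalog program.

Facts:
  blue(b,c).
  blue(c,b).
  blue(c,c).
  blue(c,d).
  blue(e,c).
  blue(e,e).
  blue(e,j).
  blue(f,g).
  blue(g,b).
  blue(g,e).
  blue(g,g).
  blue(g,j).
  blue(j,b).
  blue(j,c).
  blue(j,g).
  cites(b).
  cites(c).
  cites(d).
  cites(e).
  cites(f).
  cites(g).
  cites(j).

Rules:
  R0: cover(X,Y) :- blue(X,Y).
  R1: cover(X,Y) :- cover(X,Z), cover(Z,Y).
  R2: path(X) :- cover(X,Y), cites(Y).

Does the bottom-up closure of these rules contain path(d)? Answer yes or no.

no

round 1: derive cover(b,c) via R0 from blue(b,c)
round 1: derive cover(c,b) via R0 from blue(c,b)
round 1: derive cover(c,c) via R0 from blue(c,c)
round 1: derive cover(c,d) via R0 from blue(c,d)
round 1: derive cover(e,c) via R0 from blue(e,c)
round 1: derive cover(e,e) via R0 from blue(e,e)
round 1: derive cover(e,j) via R0 from blue(e,j)
round 1: derive cover(f,g) via R0 from blue(f,g)
round 1: derive cover(g,b) via R0 from blue(g,b)
round 1: derive cover(g,e) via R0 from blue(g,e)
round 1: derive cover(g,g) via R0 from blue(g,g)
round 1: derive cover(g,j) via R0 from blue(g,j)
round 1: derive cover(j,b) via R0 from blue(j,b)
round 1: derive cover(j,c) via R0 from blue(j,c)
round 1: derive cover(j,g) via R0 from blue(j,g)
round 2: derive cover(b,b) via R1 from cover(b,c), cover(c,b)
round 2: derive cover(b,d) via R1 from cover(b,c), cover(c,d)
round 2: derive cover(e,b) via R1 from cover(e,c), cover(c,b)
round 2: derive cover(e,d) via R1 from cover(e,c), cover(c,d)
round 2: derive cover(e,g) via R1 from cover(e,j), cover(j,g)
round 2: derive cover(f,b) via R1 from cover(f,g), cover(g,b)
round 2: derive cover(f,e) via R1 from cover(f,g), cover(g,e)
round 2: derive cover(f,j) via R1 from cover(f,g), cover(g,j)
round 2: derive cover(g,c) via R1 from cover(g,b), cover(b,c)
round 2: derive cover(j,d) via R1 from cover(j,c), cover(c,d)
round 2: derive cover(j,e) via R1 from cover(j,g), cover(g,e)
round 2: derive cover(j,j) via R1 from cover(j,g), cover(g,j)
round 2: derive path(b) via R2 from cover(b,c), cites(c)
round 2: derive path(c) via R2 from cover(c,b), cites(b)
round 2: derive path(e) via R2 from cover(e,c), cites(c)
round 2: derive path(f) via R2 from cover(f,g), cites(g)
round 2: derive path(g) via R2 from cover(g,b), cites(b)
round 2: derive path(j) via R2 from cover(j,b), cites(b)
round 3: derive cover(f,c) via R1 from cover(f,b), cover(b,c)
round 3: derive cover(f,d) via R1 from cover(f,b), cover(b,d)
round 3: derive cover(g,d) via R1 from cover(g,b), cover(b,d)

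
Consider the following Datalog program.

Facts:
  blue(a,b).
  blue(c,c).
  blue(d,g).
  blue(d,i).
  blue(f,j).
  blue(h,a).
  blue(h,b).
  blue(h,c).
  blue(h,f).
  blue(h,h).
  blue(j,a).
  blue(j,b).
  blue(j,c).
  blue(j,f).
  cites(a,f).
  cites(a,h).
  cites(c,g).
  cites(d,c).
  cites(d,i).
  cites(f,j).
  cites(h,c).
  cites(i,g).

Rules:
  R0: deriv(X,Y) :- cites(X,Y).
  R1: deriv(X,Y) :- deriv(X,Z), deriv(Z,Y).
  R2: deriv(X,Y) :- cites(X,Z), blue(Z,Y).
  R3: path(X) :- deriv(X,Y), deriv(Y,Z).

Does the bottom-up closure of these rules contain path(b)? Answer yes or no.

round 1: derive deriv(a,f) via R0 from cites(a,f)
round 1: derive deriv(a,h) via R0 from cites(a,h)
round 1: derive deriv(c,g) via R0 from cites(c,g)
round 1: derive deriv(d,c) via R0 from cites(d,c)
round 1: derive deriv(d,i) via R0 from cites(d,i)
round 1: derive deriv(f,j) via R0 from cites(f,j)
round 1: derive deriv(h,c) via R0 from cites(h,c)
round 1: derive deriv(i,g) via R0 from cites(i,g)
round 1: derive deriv(a,a) via R2 from cites(a,h), blue(h,a)
round 1: derive deriv(a,b) via R2 from cites(a,h), blue(h,b)
round 1: derive deriv(a,c) via R2 from cites(a,h), blue(h,c)
round 1: derive deriv(a,j) via R2 from cites(a,f), blue(f,j)
round 1: derive deriv(f,a) via R2 from cites(f,j), blue(j,a)
round 1: derive deriv(f,b) via R2 from cites(f,j), blue(j,b)
round 1: derive deriv(f,c) via R2 from cites(f,j), blue(j,c)
round 1: derive deriv(f,f) via R2 from cites(f,j), blue(j,f)
round 2: derive deriv(a,g) via R1 from deriv(a,c), deriv(c,g)
round 2: derive deriv(d,g) via R1 from deriv(d,c), deriv(c,g)
round 2: derive deriv(f,g) via R1 from deriv(f,c), deriv(c,g)
round 2: derive deriv(f,h) via R1 from deriv(f,a), deriv(a,h)
round 2: derive deriv(h,g) via R1 from deriv(h,c), deriv(c,g)
round 2: derive path(a) via R3 from deriv(a,a), deriv(a,a)
round 2: derive path(d) via R3 from deriv(d,c), deriv(c,g)
round 2: derive path(f) via R3 from deriv(f,a), deriv(a,a)
round 2: derive path(h) via R3 from deriv(h,c), deriv(c,g)

no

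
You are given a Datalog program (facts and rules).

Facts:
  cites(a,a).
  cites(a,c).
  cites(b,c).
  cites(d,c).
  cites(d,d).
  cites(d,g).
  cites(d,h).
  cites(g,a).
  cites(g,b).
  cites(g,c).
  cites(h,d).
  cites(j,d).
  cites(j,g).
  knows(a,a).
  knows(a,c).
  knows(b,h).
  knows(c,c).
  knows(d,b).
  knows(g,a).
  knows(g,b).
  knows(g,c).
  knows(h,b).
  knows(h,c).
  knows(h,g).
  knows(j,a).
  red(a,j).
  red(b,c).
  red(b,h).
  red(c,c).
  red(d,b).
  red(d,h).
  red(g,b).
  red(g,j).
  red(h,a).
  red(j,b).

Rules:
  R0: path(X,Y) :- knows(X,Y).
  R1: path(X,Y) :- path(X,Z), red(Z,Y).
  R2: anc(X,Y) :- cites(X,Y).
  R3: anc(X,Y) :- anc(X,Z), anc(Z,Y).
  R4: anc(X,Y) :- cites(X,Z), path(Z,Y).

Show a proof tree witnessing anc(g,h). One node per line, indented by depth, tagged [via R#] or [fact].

anc(g,h)  [via R4]
  cites(g,b)  [fact]
  path(b,h)  [via R0]
    knows(b,h)  [fact]

round 1: derive path(a,a) via R0 from knows(a,a)
round 1: derive path(a,c) via R0 from knows(a,c)
round 1: derive path(b,h) via R0 from knows(b,h)
round 1: derive path(c,c) via R0 from knows(c,c)
round 1: derive path(d,b) via R0 from knows(d,b)
round 1: derive path(g,a) via R0 from knows(g,a)
round 1: derive path(g,b) via R0 from knows(g,b)
round 1: derive path(g,c) via R0 from knows(g,c)
round 1: derive path(h,b) via R0 from knows(h,b)
round 1: derive path(h,c) via R0 from knows(h,c)
round 1: derive path(h,g) via R0 from knows(h,g)
round 1: derive path(j,a) via R0 from knows(j,a)
round 1: derive anc(a,a) via R2 from cites(a,a)
round 1: derive anc(a,c) via R2 from cites(a,c)
round 1: derive anc(b,c) via R2 from cites(b,c)
round 1: derive anc(d,c) via R2 from cites(d,c)
round 1: derive anc(d,d) via R2 from cites(d,d)
round 1: derive anc(d,g) via R2 from cites(d,g)
round 1: derive anc(d,h) via R2 from cites(d,h)
round 1: derive anc(g,a) via R2 from cites(g,a)
round 1: derive anc(g,b) via R2 from cites(g,b)
round 1: derive anc(g,c) via R2 from cites(g,c)
round 1: derive anc(h,d) via R2 from cites(h,d)
round 1: derive anc(j,d) via R2 from cites(j,d)
round 1: derive anc(j,g) via R2 from cites(j,g)
round 2: derive path(a,j) via R1 from path(a,a), red(a,j)
round 2: derive path(b,a) via R1 from path(b,h), red(h,a)
round 2: derive path(d,c) via R1 from path(d,b), red(b,c)
round 2: derive path(d,h) via R1 from path(d,b), red(b,h)
round 2: derive path(g,h) via R1 from path(g,b), red(b,h)
round 2: derive path(g,j) via R1 from path(g,a), red(a,j)
round 2: derive path(h,h) via R1 from path(h,b), red(b,h)
round 2: derive path(h,j) via R1 from path(h,g), red(g,j)
round 2: derive path(j,j) via R1 from path(j,a), red(a,j)
round 2: derive anc(d,a) via R3 from anc(d,g), anc(g,a)
round 2: derive anc(d,b) via R3 from anc(d,g), anc(g,b)
round 2: derive anc(h,c) via R3 from anc(h,d), anc(d,c)
round 2: derive anc(h,g) via R3 from anc(h,d), anc(d,g)
round 2: derive anc(h,h) via R3 from anc(h,d), anc(d,h)
round 2: derive anc(j,a) via R3 from anc(j,g), anc(g,a)
round 2: derive anc(j,b) via R3 from anc(j,g), anc(g,b)
round 2: derive anc(j,c) via R3 from anc(j,d), anc(d,c)
round 2: derive anc(j,h) via R3 from anc(j,d), anc(d,h)
round 2: derive anc(g,h) via R4 from cites(g,b), path(b,h)
round 2: derive anc(h,b) via R4 from cites(h,d), path(d,b)
round 3: derive path(a,b) via R1 from path(a,j), red(j,b)
round 3: derive path(b,j) via R1 from path(b,a), red(a,j)
round 3: derive path(d,a) via R1 from path(d,h), red(h,a)
round 3: derive path(h,a) via R1 from path(h,h), red(h,a)
round 3: derive path(j,b) via R1 from path(j,j), red(j,b)
round 3: derive anc(g,d) via R3 from anc(g,h), anc(h,d)
round 3: derive anc(g,g) via R3 from anc(g,h), anc(h,g)
round 3: derive anc(h,a) via R3 from anc(h,d), anc(d,a)
round 3: derive anc(a,j) via R4 from cites(a,a), path(a,j)
round 3: derive anc(d,j) via R4 from cites(d,g), path(g,j)
round 3: derive anc(g,j) via R4 from cites(g,a), path(a,j)
round 3: derive anc(j,j) via R4 from cites(j,g), path(g,j)
round 4: derive path(a,h) via R1 from path(a,b), red(b,h)
round 4: derive path(b,b) via R1 from path(b,j), red(j,b)
round 4: derive path(d,j) via R1 from path(d,a), red(a,j)
round 4: derive path(j,c) via R1 from path(j,b), red(b,c)
round 4: derive path(j,h) via R1 from path(j,b), red(b,h)
round 4: derive anc(a,b) via R3 from anc(a,j), anc(j,b)
round 4: derive anc(a,d) via R3 from anc(a,j), anc(j,d)
round 4: derive anc(a,g) via R3 from anc(a,j), anc(j,g)
round 4: derive anc(a,h) via R3 from anc(a,j), anc(j,h)
round 4: derive anc(h,j) via R3 from anc(h,a), anc(a,j)
round 5: derive path(b,c) via R1 from path(b,b), red(b,c)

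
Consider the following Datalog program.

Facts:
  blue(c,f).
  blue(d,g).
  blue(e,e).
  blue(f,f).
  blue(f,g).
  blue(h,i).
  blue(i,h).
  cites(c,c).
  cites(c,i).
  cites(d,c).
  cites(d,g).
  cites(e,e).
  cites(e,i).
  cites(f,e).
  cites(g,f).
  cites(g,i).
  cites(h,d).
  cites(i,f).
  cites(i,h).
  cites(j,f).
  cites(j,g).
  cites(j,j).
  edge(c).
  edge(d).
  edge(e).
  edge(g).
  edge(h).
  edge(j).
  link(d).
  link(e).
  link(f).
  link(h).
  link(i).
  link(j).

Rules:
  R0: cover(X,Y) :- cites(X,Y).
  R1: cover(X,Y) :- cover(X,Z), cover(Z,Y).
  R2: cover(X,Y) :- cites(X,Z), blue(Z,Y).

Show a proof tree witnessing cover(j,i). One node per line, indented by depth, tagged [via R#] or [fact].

cover(j,i)  [via R1]
  cover(j,g)  [via R0]
    cites(j,g)  [fact]
  cover(g,i)  [via R0]
    cites(g,i)  [fact]

round 1: derive cover(c,c) via R0 from cites(c,c)
round 1: derive cover(c,i) via R0 from cites(c,i)
round 1: derive cover(d,c) via R0 from cites(d,c)
round 1: derive cover(d,g) via R0 from cites(d,g)
round 1: derive cover(e,e) via R0 from cites(e,e)
round 1: derive cover(e,i) via R0 from cites(e,i)
round 1: derive cover(f,e) via R0 from cites(f,e)
round 1: derive cover(g,f) via R0 from cites(g,f)
round 1: derive cover(g,i) via R0 from cites(g,i)
round 1: derive cover(h,d) via R0 from cites(h,d)
round 1: derive cover(i,f) via R0 from cites(i,f)
round 1: derive cover(i,h) via R0 from cites(i,h)
round 1: derive cover(j,f) via R0 from cites(j,f)
round 1: derive cover(j,g) via R0 from cites(j,g)
round 1: derive cover(j,j) via R0 from cites(j,j)
round 1: derive cover(c,f) via R2 from cites(c,c), blue(c,f)
round 1: derive cover(c,h) via R2 from cites(c,i), blue(i,h)
round 1: derive cover(d,f) via R2 from cites(d,c), blue(c,f)
round 1: derive cover(e,h) via R2 from cites(e,i), blue(i,h)
round 1: derive cover(g,g) via R2 from cites(g,f), blue(f,g)
round 1: derive cover(g,h) via R2 from cites(g,i), blue(i,h)
round 1: derive cover(h,g) via R2 from cites(h,d), blue(d,g)
round 1: derive cover(i,g) via R2 from cites(i,f), blue(f,g)
round 1: derive cover(i,i) via R2 from cites(i,h), blue(h,i)
round 2: derive cover(c,d) via R1 from cover(c,h), cover(h,d)
round 2: derive cover(c,e) via R1 from cover(c,f), cover(f,e)
round 2: derive cover(c,g) via R1 from cover(c,h), cover(h,g)
round 2: derive cover(d,e) via R1 from cover(d,f), cover(f,e)
round 2: derive cover(d,h) via R1 from cover(d,c), cover(c,h)
round 2: derive cover(d,i) via R1 from cover(d,c), cover(c,i)
round 2: derive cover(e,d) via R1 from cover(e,h), cover(h,d)
round 2: derive cover(e,f) via R1 from cover(e,i), cover(i,f)
round 2: derive cover(e,g) via R1 from cover(e,h), cover(h,g)
round 2: derive cover(f,h) via R1 from cover(f,e), cover(e,h)
round 2: derive cover(f,i) via R1 from cover(f,e), cover(e,i)
round 2: derive cover(g,d) via R1 from cover(g,h), cover(h,d)
round 2: derive cover(g,e) via R1 from cover(g,f), cover(f,e)
round 2: derive cover(h,c) via R1 from cover(h,d), cover(d,c)
round 2: derive cover(h,f) via R1 from cover(h,d), cover(d,f)
round 2: derive cover(h,h) via R1 from cover(h,g), cover(g,h)
round 2: derive cover(h,i) via R1 from cover(h,g), cover(g,i)
round 2: derive cover(i,d) via R1 from cover(i,h), cover(h,d)
round 2: derive cover(i,e) via R1 from cover(i,f), cover(f,e)
round 2: derive cover(j,e) via R1 from cover(j,f), cover(f,e)
round 2: derive cover(j,h) via R1 from cover(j,g), cover(g,h)
round 2: derive cover(j,i) via R1 from cover(j,g), cover(g,i)
round 3: derive cover(d,d) via R1 from cover(d,c), cover(c,d)
round 3: derive cover(e,c) via R1 from cover(e,d), cover(d,c)
round 3: derive cover(f,c) via R1 from cover(f,h), cover(h,c)
round 3: derive cover(f,d) via R1 from cover(f,e), cover(e,d)
round 3: derive cover(f,f) via R1 from cover(f,e), cover(e,f)
round 3: derive cover(f,g) via R1 from cover(f,e), cover(e,g)
round 3: derive cover(g,c) via R1 from cover(g,d), cover(d,c)
round 3: derive cover(h,e) via R1 from cover(h,c), cover(c,e)
round 3: derive cover(i,c) via R1 from cover(i,d), cover(d,c)
round 3: derive cover(j,c) via R1 from cover(j,h), cover(h,c)
round 3: derive cover(j,d) via R1 from cover(j,e), cover(e,d)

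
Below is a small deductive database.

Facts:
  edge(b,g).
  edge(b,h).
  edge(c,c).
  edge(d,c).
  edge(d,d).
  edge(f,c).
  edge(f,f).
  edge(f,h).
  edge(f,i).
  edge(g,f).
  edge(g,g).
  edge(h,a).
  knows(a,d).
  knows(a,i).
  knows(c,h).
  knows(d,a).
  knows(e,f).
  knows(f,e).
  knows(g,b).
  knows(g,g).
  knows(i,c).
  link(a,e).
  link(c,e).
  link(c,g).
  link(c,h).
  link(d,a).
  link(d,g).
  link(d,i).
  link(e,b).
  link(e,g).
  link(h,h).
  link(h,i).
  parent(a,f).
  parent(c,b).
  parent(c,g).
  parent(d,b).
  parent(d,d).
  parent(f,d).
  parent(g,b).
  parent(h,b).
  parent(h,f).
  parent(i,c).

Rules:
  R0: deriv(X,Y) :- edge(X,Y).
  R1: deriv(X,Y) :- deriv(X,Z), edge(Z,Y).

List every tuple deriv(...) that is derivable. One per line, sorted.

deriv(b,a)
deriv(b,c)
deriv(b,f)
deriv(b,g)
deriv(b,h)
deriv(b,i)
deriv(c,c)
deriv(d,c)
deriv(d,d)
deriv(f,a)
deriv(f,c)
deriv(f,f)
deriv(f,h)
deriv(f,i)
deriv(g,a)
deriv(g,c)
deriv(g,f)
deriv(g,g)
deriv(g,h)
deriv(g,i)
deriv(h,a)

round 1: derive deriv(b,g) via R0 from edge(b,g)
round 1: derive deriv(b,h) via R0 from edge(b,h)
round 1: derive deriv(c,c) via R0 from edge(c,c)
round 1: derive deriv(d,c) via R0 from edge(d,c)
round 1: derive deriv(d,d) via R0 from edge(d,d)
round 1: derive deriv(f,c) via R0 from edge(f,c)
round 1: derive deriv(f,f) via R0 from edge(f,f)
round 1: derive deriv(f,h) via R0 from edge(f,h)
round 1: derive deriv(f,i) via R0 from edge(f,i)
round 1: derive deriv(g,f) via R0 from edge(g,f)
round 1: derive deriv(g,g) via R0 from edge(g,g)
round 1: derive deriv(h,a) via R0 from edge(h,a)
round 2: derive deriv(b,a) via R1 from deriv(b,h), edge(h,a)
round 2: derive deriv(b,f) via R1 from deriv(b,g), edge(g,f)
round 2: derive deriv(f,a) via R1 from deriv(f,h), edge(h,a)
round 2: derive deriv(g,c) via R1 from deriv(g,f), edge(f,c)
round 2: derive deriv(g,h) via R1 from deriv(g,f), edge(f,h)
round 2: derive deriv(g,i) via R1 from deriv(g,f), edge(f,i)
round 3: derive deriv(b,c) via R1 from deriv(b,f), edge(f,c)
round 3: derive deriv(b,i) via R1 from deriv(b,f), edge(f,i)
round 3: derive deriv(g,a) via R1 from deriv(g,h), edge(h,a)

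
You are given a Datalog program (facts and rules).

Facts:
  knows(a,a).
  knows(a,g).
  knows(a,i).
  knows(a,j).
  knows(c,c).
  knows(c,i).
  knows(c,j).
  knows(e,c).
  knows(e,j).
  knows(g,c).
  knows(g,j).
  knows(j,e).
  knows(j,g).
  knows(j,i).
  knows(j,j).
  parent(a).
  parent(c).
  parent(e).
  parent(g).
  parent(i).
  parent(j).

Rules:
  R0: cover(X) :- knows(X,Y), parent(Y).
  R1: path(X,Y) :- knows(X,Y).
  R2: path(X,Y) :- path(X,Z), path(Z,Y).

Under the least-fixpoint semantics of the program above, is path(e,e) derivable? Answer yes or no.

round 1: derive path(a,a) via R1 from knows(a,a)
round 1: derive path(a,g) via R1 from knows(a,g)
round 1: derive path(a,i) via R1 from knows(a,i)
round 1: derive path(a,j) via R1 from knows(a,j)
round 1: derive path(c,c) via R1 from knows(c,c)
round 1: derive path(c,i) via R1 from knows(c,i)
round 1: derive path(c,j) via R1 from knows(c,j)
round 1: derive path(e,c) via R1 from knows(e,c)
round 1: derive path(e,j) via R1 from knows(e,j)
round 1: derive path(g,c) via R1 from knows(g,c)
round 1: derive path(g,j) via R1 from knows(g,j)
round 1: derive path(j,e) via R1 from knows(j,e)
round 1: derive path(j,g) via R1 from knows(j,g)
round 1: derive path(j,i) via R1 from knows(j,i)
round 1: derive path(j,j) via R1 from knows(j,j)
round 2: derive path(a,c) via R2 from path(a,g), path(g,c)
round 2: derive path(a,e) via R2 from path(a,j), path(j,e)
round 2: derive path(c,e) via R2 from path(c,j), path(j,e)
round 2: derive path(c,g) via R2 from path(c,j), path(j,g)
round 2: derive path(e,e) via R2 from path(e,j), path(j,e)
round 2: derive path(e,g) via R2 from path(e,j), path(j,g)
round 2: derive path(e,i) via R2 from path(e,c), path(c,i)
round 2: derive path(g,e) via R2 from path(g,j), path(j,e)
round 2: derive path(g,g) via R2 from path(g,j), path(j,g)
round 2: derive path(g,i) via R2 from path(g,c), path(c,i)
round 2: derive path(j,c) via R2 from path(j,e), path(e,c)

yes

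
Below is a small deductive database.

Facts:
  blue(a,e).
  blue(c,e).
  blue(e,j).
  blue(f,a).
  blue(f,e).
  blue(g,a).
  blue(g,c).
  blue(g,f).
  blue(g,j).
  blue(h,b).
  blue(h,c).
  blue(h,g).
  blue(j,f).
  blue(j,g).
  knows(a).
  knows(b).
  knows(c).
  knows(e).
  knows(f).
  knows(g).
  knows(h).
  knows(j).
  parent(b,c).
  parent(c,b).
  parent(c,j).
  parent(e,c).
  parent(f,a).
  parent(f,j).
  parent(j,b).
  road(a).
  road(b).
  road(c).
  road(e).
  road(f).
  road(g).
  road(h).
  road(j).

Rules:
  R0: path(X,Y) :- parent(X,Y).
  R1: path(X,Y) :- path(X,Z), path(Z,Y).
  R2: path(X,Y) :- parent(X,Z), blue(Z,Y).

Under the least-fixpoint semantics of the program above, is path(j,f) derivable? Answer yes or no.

round 1: derive path(b,c) via R0 from parent(b,c)
round 1: derive path(c,b) via R0 from parent(c,b)
round 1: derive path(c,j) via R0 from parent(c,j)
round 1: derive path(e,c) via R0 from parent(e,c)
round 1: derive path(f,a) via R0 from parent(f,a)
round 1: derive path(f,j) via R0 from parent(f,j)
round 1: derive path(j,b) via R0 from parent(j,b)
round 1: derive path(b,e) via R2 from parent(b,c), blue(c,e)
round 1: derive path(c,f) via R2 from parent(c,j), blue(j,f)
round 1: derive path(c,g) via R2 from parent(c,j), blue(j,g)
round 1: derive path(e,e) via R2 from parent(e,c), blue(c,e)
round 1: derive path(f,e) via R2 from parent(f,a), blue(a,e)
round 1: derive path(f,f) via R2 from parent(f,j), blue(j,f)
round 1: derive path(f,g) via R2 from parent(f,j), blue(j,g)
round 2: derive path(b,b) via R1 from path(b,c), path(c,b)
round 2: derive path(b,f) via R1 from path(b,c), path(c,f)
round 2: derive path(b,g) via R1 from path(b,c), path(c,g)
round 2: derive path(b,j) via R1 from path(b,c), path(c,j)
round 2: derive path(c,a) via R1 from path(c,f), path(f,a)
round 2: derive path(c,c) via R1 from path(c,b), path(b,c)
round 2: derive path(c,e) via R1 from path(c,b), path(b,e)
round 2: derive path(e,b) via R1 from path(e,c), path(c,b)
round 2: derive path(e,f) via R1 from path(e,c), path(c,f)
round 2: derive path(e,g) via R1 from path(e,c), path(c,g)
round 2: derive path(e,j) via R1 from path(e,c), path(c,j)
round 2: derive path(f,b) via R1 from path(f,j), path(j,b)
round 2: derive path(f,c) via R1 from path(f,e), path(e,c)
round 2: derive path(j,c) via R1 from path(j,b), path(b,c)
round 2: derive path(j,e) via R1 from path(j,b), path(b,e)
round 3: derive path(b,a) via R1 from path(b,c), path(c,a)
round 3: derive path(e,a) via R1 from path(e,c), path(c,a)
round 3: derive path(j,a) via R1 from path(j,c), path(c,a)
round 3: derive path(j,f) via R1 from path(j,b), path(b,f)
round 3: derive path(j,g) via R1 from path(j,b), path(b,g)
round 3: derive path(j,j) via R1 from path(j,b), path(b,j)

yes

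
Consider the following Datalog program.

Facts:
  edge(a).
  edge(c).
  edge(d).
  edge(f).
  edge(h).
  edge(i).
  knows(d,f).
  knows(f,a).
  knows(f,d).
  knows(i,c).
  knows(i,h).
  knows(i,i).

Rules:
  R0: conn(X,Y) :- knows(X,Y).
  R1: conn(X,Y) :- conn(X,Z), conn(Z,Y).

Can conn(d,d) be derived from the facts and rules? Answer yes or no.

yes

round 1: derive conn(d,f) via R0 from knows(d,f)
round 1: derive conn(f,a) via R0 from knows(f,a)
round 1: derive conn(f,d) via R0 from knows(f,d)
round 1: derive conn(i,c) via R0 from knows(i,c)
round 1: derive conn(i,h) via R0 from knows(i,h)
round 1: derive conn(i,i) via R0 from knows(i,i)
round 2: derive conn(d,a) via R1 from conn(d,f), conn(f,a)
round 2: derive conn(d,d) via R1 from conn(d,f), conn(f,d)
round 2: derive conn(f,f) via R1 from conn(f,d), conn(d,f)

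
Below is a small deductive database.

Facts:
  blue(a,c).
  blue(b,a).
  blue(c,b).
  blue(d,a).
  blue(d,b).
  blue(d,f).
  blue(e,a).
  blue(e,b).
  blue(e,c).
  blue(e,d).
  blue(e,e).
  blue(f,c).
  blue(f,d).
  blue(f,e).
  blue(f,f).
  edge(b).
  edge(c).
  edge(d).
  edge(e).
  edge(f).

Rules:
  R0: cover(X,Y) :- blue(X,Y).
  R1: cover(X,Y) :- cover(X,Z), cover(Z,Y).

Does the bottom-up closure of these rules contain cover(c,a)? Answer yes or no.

yes

round 1: derive cover(a,c) via R0 from blue(a,c)
round 1: derive cover(b,a) via R0 from blue(b,a)
round 1: derive cover(c,b) via R0 from blue(c,b)
round 1: derive cover(d,a) via R0 from blue(d,a)
round 1: derive cover(d,b) via R0 from blue(d,b)
round 1: derive cover(d,f) via R0 from blue(d,f)
round 1: derive cover(e,a) via R0 from blue(e,a)
round 1: derive cover(e,b) via R0 from blue(e,b)
round 1: derive cover(e,c) via R0 from blue(e,c)
round 1: derive cover(e,d) via R0 from blue(e,d)
round 1: derive cover(e,e) via R0 from blue(e,e)
round 1: derive cover(f,c) via R0 from blue(f,c)
round 1: derive cover(f,d) via R0 from blue(f,d)
round 1: derive cover(f,e) via R0 from blue(f,e)
round 1: derive cover(f,f) via R0 from blue(f,f)
round 2: derive cover(a,b) via R1 from cover(a,c), cover(c,b)
round 2: derive cover(b,c) via R1 from cover(b,a), cover(a,c)
round 2: derive cover(c,a) via R1 from cover(c,b), cover(b,a)
round 2: derive cover(d,c) via R1 from cover(d,a), cover(a,c)
round 2: derive cover(d,d) via R1 from cover(d,f), cover(f,d)
round 2: derive cover(d,e) via R1 from cover(d,f), cover(f,e)
round 2: derive cover(e,f) via R1 from cover(e,d), cover(d,f)
round 2: derive cover(f,a) via R1 from cover(f,d), cover(d,a)
round 2: derive cover(f,b) via R1 from cover(f,c), cover(c,b)
round 3: derive cover(a,a) via R1 from cover(a,b), cover(b,a)
round 3: derive cover(b,b) via R1 from cover(b,a), cover(a,b)
round 3: derive cover(c,c) via R1 from cover(c,a), cover(a,c)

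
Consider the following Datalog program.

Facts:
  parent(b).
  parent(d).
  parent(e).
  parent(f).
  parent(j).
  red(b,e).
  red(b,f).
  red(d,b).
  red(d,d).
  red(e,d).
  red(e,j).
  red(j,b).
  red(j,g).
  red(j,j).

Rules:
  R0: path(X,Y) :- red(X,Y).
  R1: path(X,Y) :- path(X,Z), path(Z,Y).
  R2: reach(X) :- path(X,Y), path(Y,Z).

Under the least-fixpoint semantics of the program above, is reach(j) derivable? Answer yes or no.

round 1: derive path(b,e) via R0 from red(b,e)
round 1: derive path(b,f) via R0 from red(b,f)
round 1: derive path(d,b) via R0 from red(d,b)
round 1: derive path(d,d) via R0 from red(d,d)
round 1: derive path(e,d) via R0 from red(e,d)
round 1: derive path(e,j) via R0 from red(e,j)
round 1: derive path(j,b) via R0 from red(j,b)
round 1: derive path(j,g) via R0 from red(j,g)
round 1: derive path(j,j) via R0 from red(j,j)
round 2: derive path(b,d) via R1 from path(b,e), path(e,d)
round 2: derive path(b,j) via R1 from path(b,e), path(e,j)
round 2: derive path(d,e) via R1 from path(d,b), path(b,e)
round 2: derive path(d,f) via R1 from path(d,b), path(b,f)
round 2: derive path(e,b) via R1 from path(e,d), path(d,b)
round 2: derive path(e,g) via R1 from path(e,j), path(j,g)
round 2: derive path(j,e) via R1 from path(j,b), path(b,e)
round 2: derive path(j,f) via R1 from path(j,b), path(b,f)
round 2: derive reach(b) via R2 from path(b,e), path(e,d)
round 2: derive reach(d) via R2 from path(d,b), path(b,e)
round 2: derive reach(e) via R2 from path(e,d), path(d,b)
round 2: derive reach(j) via R2 from path(j,b), path(b,e)
round 3: derive path(b,b) via R1 from path(b,d), path(d,b)
round 3: derive path(b,g) via R1 from path(b,e), path(e,g)
round 3: derive path(d,g) via R1 from path(d,e), path(e,g)
round 3: derive path(d,j) via R1 from path(d,b), path(b,j)
round 3: derive path(e,e) via R1 from path(e,b), path(b,e)
round 3: derive path(e,f) via R1 from path(e,b), path(b,f)
round 3: derive path(j,d) via R1 from path(j,b), path(b,d)

yes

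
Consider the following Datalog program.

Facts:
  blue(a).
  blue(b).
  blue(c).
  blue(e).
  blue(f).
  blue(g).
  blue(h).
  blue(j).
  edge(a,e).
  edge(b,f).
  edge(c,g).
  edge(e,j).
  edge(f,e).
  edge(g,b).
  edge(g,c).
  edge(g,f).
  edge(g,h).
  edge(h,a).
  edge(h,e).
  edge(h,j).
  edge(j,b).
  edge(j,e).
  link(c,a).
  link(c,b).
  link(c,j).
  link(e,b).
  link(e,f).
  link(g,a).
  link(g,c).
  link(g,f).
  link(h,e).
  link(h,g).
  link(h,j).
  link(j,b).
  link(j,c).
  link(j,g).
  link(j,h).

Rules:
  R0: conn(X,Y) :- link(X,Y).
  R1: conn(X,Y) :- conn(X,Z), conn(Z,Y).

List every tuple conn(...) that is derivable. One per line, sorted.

round 1: derive conn(c,a) via R0 from link(c,a)
round 1: derive conn(c,b) via R0 from link(c,b)
round 1: derive conn(c,j) via R0 from link(c,j)
round 1: derive conn(e,b) via R0 from link(e,b)
round 1: derive conn(e,f) via R0 from link(e,f)
round 1: derive conn(g,a) via R0 from link(g,a)
round 1: derive conn(g,c) via R0 from link(g,c)
round 1: derive conn(g,f) via R0 from link(g,f)
round 1: derive conn(h,e) via R0 from link(h,e)
round 1: derive conn(h,g) via R0 from link(h,g)
round 1: derive conn(h,j) via R0 from link(h,j)
round 1: derive conn(j,b) via R0 from link(j,b)
round 1: derive conn(j,c) via R0 from link(j,c)
round 1: derive conn(j,g) via R0 from link(j,g)
round 1: derive conn(j,h) via R0 from link(j,h)
round 2: derive conn(c,c) via R1 from conn(c,j), conn(j,c)
round 2: derive conn(c,g) via R1 from conn(c,j), conn(j,g)
round 2: derive conn(c,h) via R1 from conn(c,j), conn(j,h)
round 2: derive conn(g,b) via R1 from conn(g,c), conn(c,b)
round 2: derive conn(g,j) via R1 from conn(g,c), conn(c,j)
round 2: derive conn(h,a) via R1 from conn(h,g), conn(g,a)
round 2: derive conn(h,b) via R1 from conn(h,e), conn(e,b)
round 2: derive conn(h,c) via R1 from conn(h,g), conn(g,c)
round 2: derive conn(h,f) via R1 from conn(h,e), conn(e,f)
round 2: derive conn(h,h) via R1 from conn(h,j), conn(j,h)
round 2: derive conn(j,a) via R1 from conn(j,c), conn(c,a)
round 2: derive conn(j,e) via R1 from conn(j,h), conn(h,e)
round 2: derive conn(j,f) via R1 from conn(j,g), conn(g,f)
round 2: derive conn(j,j) via R1 from conn(j,c), conn(c,j)
round 3: derive conn(c,e) via R1 from conn(c,h), conn(h,e)
round 3: derive conn(c,f) via R1 from conn(c,g), conn(g,f)
round 3: derive conn(g,e) via R1 from conn(g,j), conn(j,e)
round 3: derive conn(g,g) via R1 from conn(g,c), conn(c,g)
round 3: derive conn(g,h) via R1 from conn(g,c), conn(c,h)

conn(c,a)
conn(c,b)
conn(c,c)
conn(c,e)
conn(c,f)
conn(c,g)
conn(c,h)
conn(c,j)
conn(e,b)
conn(e,f)
conn(g,a)
conn(g,b)
conn(g,c)
conn(g,e)
conn(g,f)
conn(g,g)
conn(g,h)
conn(g,j)
conn(h,a)
conn(h,b)
conn(h,c)
conn(h,e)
conn(h,f)
conn(h,g)
conn(h,h)
conn(h,j)
conn(j,a)
conn(j,b)
conn(j,c)
conn(j,e)
conn(j,f)
conn(j,g)
conn(j,h)
conn(j,j)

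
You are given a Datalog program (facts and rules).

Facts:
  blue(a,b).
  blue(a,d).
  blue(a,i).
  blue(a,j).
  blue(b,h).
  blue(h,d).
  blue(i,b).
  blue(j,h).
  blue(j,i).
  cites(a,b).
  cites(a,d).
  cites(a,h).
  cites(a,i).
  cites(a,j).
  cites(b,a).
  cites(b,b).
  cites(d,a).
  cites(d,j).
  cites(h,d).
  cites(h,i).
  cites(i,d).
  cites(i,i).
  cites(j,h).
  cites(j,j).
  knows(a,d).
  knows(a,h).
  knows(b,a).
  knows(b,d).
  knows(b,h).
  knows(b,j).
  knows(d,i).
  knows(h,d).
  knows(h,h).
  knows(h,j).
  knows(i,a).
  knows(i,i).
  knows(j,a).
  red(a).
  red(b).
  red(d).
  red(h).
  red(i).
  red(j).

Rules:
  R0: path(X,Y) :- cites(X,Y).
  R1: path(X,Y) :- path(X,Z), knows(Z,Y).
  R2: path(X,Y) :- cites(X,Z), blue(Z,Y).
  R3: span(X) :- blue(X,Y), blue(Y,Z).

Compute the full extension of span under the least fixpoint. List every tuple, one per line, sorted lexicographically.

span(a)
span(b)
span(i)
span(j)

round 1: derive span(a) via R3 from blue(a,b), blue(b,h)
round 1: derive span(b) via R3 from blue(b,h), blue(h,d)
round 1: derive span(i) via R3 from blue(i,b), blue(b,h)
round 1: derive span(j) via R3 from blue(j,h), blue(h,d)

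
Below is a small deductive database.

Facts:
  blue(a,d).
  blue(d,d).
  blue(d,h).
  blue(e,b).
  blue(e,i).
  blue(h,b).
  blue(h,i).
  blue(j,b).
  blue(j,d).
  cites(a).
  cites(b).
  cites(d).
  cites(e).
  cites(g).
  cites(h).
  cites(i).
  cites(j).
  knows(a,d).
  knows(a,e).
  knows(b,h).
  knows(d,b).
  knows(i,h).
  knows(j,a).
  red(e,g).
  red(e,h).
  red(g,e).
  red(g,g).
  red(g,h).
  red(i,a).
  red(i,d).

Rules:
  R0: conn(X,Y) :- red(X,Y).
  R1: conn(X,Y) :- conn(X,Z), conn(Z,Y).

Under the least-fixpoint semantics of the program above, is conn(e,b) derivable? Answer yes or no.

round 1: derive conn(e,g) via R0 from red(e,g)
round 1: derive conn(e,h) via R0 from red(e,h)
round 1: derive conn(g,e) via R0 from red(g,e)
round 1: derive conn(g,g) via R0 from red(g,g)
round 1: derive conn(g,h) via R0 from red(g,h)
round 1: derive conn(i,a) via R0 from red(i,a)
round 1: derive conn(i,d) via R0 from red(i,d)
round 2: derive conn(e,e) via R1 from conn(e,g), conn(g,e)

no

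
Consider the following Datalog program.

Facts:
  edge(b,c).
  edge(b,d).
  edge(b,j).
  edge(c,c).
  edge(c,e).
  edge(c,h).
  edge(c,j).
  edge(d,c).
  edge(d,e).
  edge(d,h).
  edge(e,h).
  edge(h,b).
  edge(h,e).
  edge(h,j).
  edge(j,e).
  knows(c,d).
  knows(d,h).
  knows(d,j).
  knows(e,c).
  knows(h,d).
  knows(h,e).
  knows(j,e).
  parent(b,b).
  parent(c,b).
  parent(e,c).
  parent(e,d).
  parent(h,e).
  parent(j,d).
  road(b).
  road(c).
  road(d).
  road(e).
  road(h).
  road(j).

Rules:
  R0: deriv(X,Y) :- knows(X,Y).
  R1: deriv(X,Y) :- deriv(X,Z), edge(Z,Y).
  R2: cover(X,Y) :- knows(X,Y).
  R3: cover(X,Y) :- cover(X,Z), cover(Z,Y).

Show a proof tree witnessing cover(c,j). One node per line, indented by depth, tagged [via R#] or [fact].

round 1: derive cover(c,d) via R2 from knows(c,d)
round 1: derive cover(d,h) via R2 from knows(d,h)
round 1: derive cover(d,j) via R2 from knows(d,j)
round 1: derive cover(e,c) via R2 from knows(e,c)
round 1: derive cover(h,d) via R2 from knows(h,d)
round 1: derive cover(h,e) via R2 from knows(h,e)
round 1: derive cover(j,e) via R2 from knows(j,e)
round 2: derive cover(c,h) via R3 from cover(c,d), cover(d,h)
round 2: derive cover(c,j) via R3 from cover(c,d), cover(d,j)
round 2: derive cover(d,d) via R3 from cover(d,h), cover(h,d)
round 2: derive cover(d,e) via R3 from cover(d,h), cover(h,e)
round 2: derive cover(e,d) via R3 from cover(e,c), cover(c,d)
round 2: derive cover(h,c) via R3 from cover(h,e), cover(e,c)
round 2: derive cover(h,h) via R3 from cover(h,d), cover(d,h)
round 2: derive cover(h,j) via R3 from cover(h,d), cover(d,j)
round 2: derive cover(j,c) via R3 from cover(j,e), cover(e,c)
round 3: derive cover(c,c) via R3 from cover(c,h), cover(h,c)
round 3: derive cover(c,e) via R3 from cover(c,d), cover(d,e)
round 3: derive cover(d,c) via R3 from cover(d,e), cover(e,c)
round 3: derive cover(e,e) via R3 from cover(e,d), cover(d,e)
round 3: derive cover(e,h) via R3 from cover(e,c), cover(c,h)
round 3: derive cover(e,j) via R3 from cover(e,c), cover(c,j)
round 3: derive cover(j,d) via R3 from cover(j,c), cover(c,d)
round 3: derive cover(j,h) via R3 from cover(j,c), cover(c,h)
round 3: derive cover(j,j) via R3 from cover(j,c), cover(c,j)

cover(c,j)  [via R3]
  cover(c,d)  [via R2]
    knows(c,d)  [fact]
  cover(d,j)  [via R2]
    knows(d,j)  [fact]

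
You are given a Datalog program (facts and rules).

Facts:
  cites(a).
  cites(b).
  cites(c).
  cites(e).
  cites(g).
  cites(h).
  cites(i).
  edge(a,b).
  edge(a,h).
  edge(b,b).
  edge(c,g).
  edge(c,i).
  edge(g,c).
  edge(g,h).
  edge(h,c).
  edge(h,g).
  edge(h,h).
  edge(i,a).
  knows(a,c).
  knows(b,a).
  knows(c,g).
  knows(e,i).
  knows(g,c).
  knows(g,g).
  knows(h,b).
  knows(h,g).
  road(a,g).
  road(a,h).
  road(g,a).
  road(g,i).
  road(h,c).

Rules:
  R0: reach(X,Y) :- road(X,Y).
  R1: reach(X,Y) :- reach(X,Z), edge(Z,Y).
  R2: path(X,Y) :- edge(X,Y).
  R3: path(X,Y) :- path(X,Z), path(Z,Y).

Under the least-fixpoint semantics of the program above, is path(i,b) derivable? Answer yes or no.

round 1: derive path(a,b) via R2 from edge(a,b)
round 1: derive path(a,h) via R2 from edge(a,h)
round 1: derive path(b,b) via R2 from edge(b,b)
round 1: derive path(c,g) via R2 from edge(c,g)
round 1: derive path(c,i) via R2 from edge(c,i)
round 1: derive path(g,c) via R2 from edge(g,c)
round 1: derive path(g,h) via R2 from edge(g,h)
round 1: derive path(h,c) via R2 from edge(h,c)
round 1: derive path(h,g) via R2 from edge(h,g)
round 1: derive path(h,h) via R2 from edge(h,h)
round 1: derive path(i,a) via R2 from edge(i,a)
round 2: derive path(a,c) via R3 from path(a,h), path(h,c)
round 2: derive path(a,g) via R3 from path(a,h), path(h,g)
round 2: derive path(c,a) via R3 from path(c,i), path(i,a)
round 2: derive path(c,c) via R3 from path(c,g), path(g,c)
round 2: derive path(c,h) via R3 from path(c,g), path(g,h)
round 2: derive path(g,g) via R3 from path(g,c), path(c,g)
round 2: derive path(g,i) via R3 from path(g,c), path(c,i)
round 2: derive path(h,i) via R3 from path(h,c), path(c,i)
round 2: derive path(i,b) via R3 from path(i,a), path(a,b)
round 2: derive path(i,h) via R3 from path(i,a), path(a,h)
round 3: derive path(a,a) via R3 from path(a,c), path(c,a)
round 3: derive path(a,i) via R3 from path(a,c), path(c,i)
round 3: derive path(c,b) via R3 from path(c,a), path(a,b)
round 3: derive path(g,a) via R3 from path(g,c), path(c,a)
round 3: derive path(g,b) via R3 from path(g,i), path(i,b)
round 3: derive path(h,a) via R3 from path(h,c), path(c,a)
round 3: derive path(h,b) via R3 from path(h,i), path(i,b)
round 3: derive path(i,c) via R3 from path(i,a), path(a,c)
round 3: derive path(i,g) via R3 from path(i,a), path(a,g)
round 3: derive path(i,i) via R3 from path(i,h), path(h,i)

yes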